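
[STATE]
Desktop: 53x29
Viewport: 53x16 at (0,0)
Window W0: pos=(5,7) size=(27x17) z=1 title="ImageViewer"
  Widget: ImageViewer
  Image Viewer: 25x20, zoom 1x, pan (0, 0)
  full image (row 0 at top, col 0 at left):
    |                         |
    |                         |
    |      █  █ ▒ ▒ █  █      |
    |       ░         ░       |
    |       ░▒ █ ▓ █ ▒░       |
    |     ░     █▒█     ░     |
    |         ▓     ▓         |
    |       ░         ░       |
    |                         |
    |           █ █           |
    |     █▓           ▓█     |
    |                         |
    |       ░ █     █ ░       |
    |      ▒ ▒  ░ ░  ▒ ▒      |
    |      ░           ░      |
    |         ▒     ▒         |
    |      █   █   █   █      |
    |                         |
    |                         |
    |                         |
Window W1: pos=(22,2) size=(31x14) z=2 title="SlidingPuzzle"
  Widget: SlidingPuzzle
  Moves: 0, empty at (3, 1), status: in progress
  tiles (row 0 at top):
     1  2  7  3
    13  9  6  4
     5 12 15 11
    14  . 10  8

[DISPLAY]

                                                     
                                                     
                      ┏━━━━━━━━━━━━━━━━━━━━━━━━━━━━━┓
                      ┃ SlidingPuzzle               ┃
                      ┠─────────────────────────────┨
                      ┃┌────┬────┬────┬────┐        ┃
                      ┃│  1 │  2 │  7 │  3 │        ┃
     ┏━━━━━━━━━━━━━━━━┃├────┼────┼────┼────┤        ┃
     ┃ ImageViewer    ┃│ 13 │  9 │  6 │  4 │        ┃
     ┠────────────────┃├────┼────┼────┼────┤        ┃
     ┃                ┃│  5 │ 12 │ 15 │ 11 │        ┃
     ┃                ┃├────┼────┼────┼────┤        ┃
     ┃      █  █ ▒ ▒ █┃│ 14 │    │ 10 │  8 │        ┃
     ┃       ░        ┃└────┴────┴────┴────┘        ┃
     ┃       ░▒ █ ▓ █ ┃Moves: 0                     ┃
     ┃     ░     █▒█  ┗━━━━━━━━━━━━━━━━━━━━━━━━━━━━━┛


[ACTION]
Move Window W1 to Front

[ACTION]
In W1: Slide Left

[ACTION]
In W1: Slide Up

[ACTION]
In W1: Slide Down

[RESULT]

                                                     
                                                     
                      ┏━━━━━━━━━━━━━━━━━━━━━━━━━━━━━┓
                      ┃ SlidingPuzzle               ┃
                      ┠─────────────────────────────┨
                      ┃┌────┬────┬────┬────┐        ┃
                      ┃│  1 │  2 │  7 │  3 │        ┃
     ┏━━━━━━━━━━━━━━━━┃├────┼────┼────┼────┤        ┃
     ┃ ImageViewer    ┃│ 13 │  9 │  6 │  4 │        ┃
     ┠────────────────┃├────┼────┼────┼────┤        ┃
     ┃                ┃│  5 │ 12 │    │ 11 │        ┃
     ┃                ┃├────┼────┼────┼────┤        ┃
     ┃      █  █ ▒ ▒ █┃│ 14 │ 10 │ 15 │  8 │        ┃
     ┃       ░        ┃└────┴────┴────┴────┘        ┃
     ┃       ░▒ █ ▓ █ ┃Moves: 2                     ┃
     ┃     ░     █▒█  ┗━━━━━━━━━━━━━━━━━━━━━━━━━━━━━┛


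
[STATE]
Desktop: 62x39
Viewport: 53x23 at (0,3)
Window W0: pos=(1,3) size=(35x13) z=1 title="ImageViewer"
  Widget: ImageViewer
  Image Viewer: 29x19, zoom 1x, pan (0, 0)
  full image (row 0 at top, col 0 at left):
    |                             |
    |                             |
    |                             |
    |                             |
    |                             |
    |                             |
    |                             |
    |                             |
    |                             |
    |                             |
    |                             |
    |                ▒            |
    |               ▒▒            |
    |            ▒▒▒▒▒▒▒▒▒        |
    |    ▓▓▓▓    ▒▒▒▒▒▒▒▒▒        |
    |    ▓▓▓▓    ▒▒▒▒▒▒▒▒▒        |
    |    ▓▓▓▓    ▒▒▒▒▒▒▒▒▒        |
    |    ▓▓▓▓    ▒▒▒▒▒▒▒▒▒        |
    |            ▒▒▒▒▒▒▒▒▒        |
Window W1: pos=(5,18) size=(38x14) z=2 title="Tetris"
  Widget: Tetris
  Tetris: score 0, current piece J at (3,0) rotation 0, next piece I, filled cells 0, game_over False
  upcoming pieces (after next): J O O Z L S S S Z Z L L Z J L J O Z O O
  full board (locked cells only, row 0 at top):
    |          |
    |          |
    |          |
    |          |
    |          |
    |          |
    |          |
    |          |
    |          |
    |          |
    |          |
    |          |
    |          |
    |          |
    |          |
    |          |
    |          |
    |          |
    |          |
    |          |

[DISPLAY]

 ┏━━━━━━━━━━━━━━━━━━━━━━━━━━━━━━━━━┓                 
 ┃ ImageViewer                     ┃                 
 ┠─────────────────────────────────┨                 
 ┃                                 ┃                 
 ┃                                 ┃                 
 ┃                                 ┃                 
 ┃                                 ┃                 
 ┃                                 ┃                 
 ┃                                 ┃                 
 ┃                                 ┃                 
 ┃                                 ┃                 
 ┃                                 ┃                 
 ┗━━━━━━━━━━━━━━━━━━━━━━━━━━━━━━━━━┛                 
                                                     
                                                     
     ┏━━━━━━━━━━━━━━━━━━━━━━━━━━━━━━━━━━━━┓          
     ┃ Tetris                             ┃          
     ┠────────────────────────────────────┨          
     ┃          │Next:                    ┃          
     ┃          │████                     ┃          
     ┃          │                         ┃          
     ┃          │                         ┃          
     ┃          │                         ┃          


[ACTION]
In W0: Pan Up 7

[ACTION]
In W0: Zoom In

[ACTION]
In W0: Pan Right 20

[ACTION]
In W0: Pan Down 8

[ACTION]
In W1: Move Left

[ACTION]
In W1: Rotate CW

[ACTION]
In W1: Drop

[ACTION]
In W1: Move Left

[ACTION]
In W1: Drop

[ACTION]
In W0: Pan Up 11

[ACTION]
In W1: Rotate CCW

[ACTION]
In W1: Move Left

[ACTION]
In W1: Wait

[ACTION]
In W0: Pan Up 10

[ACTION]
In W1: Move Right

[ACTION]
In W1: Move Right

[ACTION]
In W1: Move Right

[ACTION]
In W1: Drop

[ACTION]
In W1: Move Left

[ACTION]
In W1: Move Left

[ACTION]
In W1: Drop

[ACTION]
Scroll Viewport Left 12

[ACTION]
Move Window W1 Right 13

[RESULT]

 ┏━━━━━━━━━━━━━━━━━━━━━━━━━━━━━━━━━┓                 
 ┃ ImageViewer                     ┃                 
 ┠─────────────────────────────────┨                 
 ┃                                 ┃                 
 ┃                                 ┃                 
 ┃                                 ┃                 
 ┃                                 ┃                 
 ┃                                 ┃                 
 ┃                                 ┃                 
 ┃                                 ┃                 
 ┃                                 ┃                 
 ┃                                 ┃                 
 ┗━━━━━━━━━━━━━━━━━━━━━━━━━━━━━━━━━┛                 
                                                     
                                                     
                  ┏━━━━━━━━━━━━━━━━━━━━━━━━━━━━━━━━━━
                  ┃ Tetris                           
                  ┠──────────────────────────────────
                  ┃          │Next:                  
                  ┃          │████                   
                  ┃          │                       
                  ┃          │                       
                  ┃          │                       


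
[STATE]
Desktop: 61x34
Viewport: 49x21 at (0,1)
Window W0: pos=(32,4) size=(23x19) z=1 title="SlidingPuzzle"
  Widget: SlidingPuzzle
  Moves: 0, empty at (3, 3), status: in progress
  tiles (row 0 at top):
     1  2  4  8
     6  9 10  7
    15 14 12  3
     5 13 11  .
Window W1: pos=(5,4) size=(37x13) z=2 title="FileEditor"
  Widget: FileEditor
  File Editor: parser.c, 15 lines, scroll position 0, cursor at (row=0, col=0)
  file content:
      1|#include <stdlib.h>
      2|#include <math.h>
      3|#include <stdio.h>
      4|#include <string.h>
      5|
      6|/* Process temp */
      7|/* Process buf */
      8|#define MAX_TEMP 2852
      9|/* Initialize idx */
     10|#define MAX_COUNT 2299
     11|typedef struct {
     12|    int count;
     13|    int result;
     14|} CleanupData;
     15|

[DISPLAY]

                                                 
                                                 
                                                 
     ┏━━━━━━━━━━━━━━━━━━━━━━━━━━━━━━━━━━━┓━━━━━━━
     ┃ FileEditor                        ┃uzzle  
     ┠───────────────────────────────────┨───────
     ┃█include <stdlib.h>               ▲┃─┬────┬
     ┃#include <math.h>                 █┃ │  4 │
     ┃#include <stdio.h>                ░┃─┼────┼
     ┃#include <string.h>               ░┃ │ 10 │
     ┃                                  ░┃─┼────┼
     ┃/* Process temp */                ░┃ │ 12 │
     ┃/* Process buf */                 ░┃─┼────┼
     ┃#define MAX_TEMP 2852             ░┃ │ 11 │
     ┃/* Initialize idx */              ▼┃─┴────┴
     ┗━━━━━━━━━━━━━━━━━━━━━━━━━━━━━━━━━━━┛       
                                ┃                
                                ┃                
                                ┃                
                                ┃                
                                ┃                


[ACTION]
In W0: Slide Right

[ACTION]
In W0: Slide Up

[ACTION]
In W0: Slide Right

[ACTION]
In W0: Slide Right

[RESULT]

                                                 
                                                 
                                                 
     ┏━━━━━━━━━━━━━━━━━━━━━━━━━━━━━━━━━━━┓━━━━━━━
     ┃ FileEditor                        ┃uzzle  
     ┠───────────────────────────────────┨───────
     ┃█include <stdlib.h>               ▲┃─┬────┬
     ┃#include <math.h>                 █┃ │  4 │
     ┃#include <stdio.h>                ░┃─┼────┼
     ┃#include <string.h>               ░┃ │ 10 │
     ┃                                  ░┃─┼────┼
     ┃/* Process temp */                ░┃ │ 12 │
     ┃/* Process buf */                 ░┃─┼────┼
     ┃#define MAX_TEMP 2852             ░┃ │ 13 │
     ┃/* Initialize idx */              ▼┃─┴────┴
     ┗━━━━━━━━━━━━━━━━━━━━━━━━━━━━━━━━━━━┛       
                                ┃                
                                ┃                
                                ┃                
                                ┃                
                                ┃                


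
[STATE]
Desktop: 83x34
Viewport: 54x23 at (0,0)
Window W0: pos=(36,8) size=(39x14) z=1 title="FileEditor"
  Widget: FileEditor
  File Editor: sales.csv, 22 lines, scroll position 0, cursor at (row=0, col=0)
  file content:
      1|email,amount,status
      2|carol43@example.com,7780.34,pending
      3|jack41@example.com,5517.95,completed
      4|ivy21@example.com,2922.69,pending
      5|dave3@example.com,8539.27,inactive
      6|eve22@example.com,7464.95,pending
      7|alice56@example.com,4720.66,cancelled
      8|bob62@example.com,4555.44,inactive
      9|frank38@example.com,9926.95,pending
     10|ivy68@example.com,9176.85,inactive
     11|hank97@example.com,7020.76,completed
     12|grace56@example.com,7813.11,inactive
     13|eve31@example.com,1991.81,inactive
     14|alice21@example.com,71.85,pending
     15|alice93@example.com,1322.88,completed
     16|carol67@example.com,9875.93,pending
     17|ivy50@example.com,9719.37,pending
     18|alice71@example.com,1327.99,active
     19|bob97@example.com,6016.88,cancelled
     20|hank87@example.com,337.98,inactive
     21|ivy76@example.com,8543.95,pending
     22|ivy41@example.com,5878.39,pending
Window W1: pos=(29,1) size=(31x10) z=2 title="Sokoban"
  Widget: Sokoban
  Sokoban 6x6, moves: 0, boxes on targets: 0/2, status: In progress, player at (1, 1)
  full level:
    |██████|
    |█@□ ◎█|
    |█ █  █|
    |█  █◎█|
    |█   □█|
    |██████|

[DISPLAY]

                                                      
                             ┏━━━━━━━━━━━━━━━━━━━━━━━━
                             ┃ Sokoban                
                             ┠────────────────────────
                             ┃██████                  
                             ┃█@□ ◎█                  
                             ┃█ █  █                  
                             ┃█  █◎█                  
                             ┃█   □█                  
                             ┃██████                  
                             ┗━━━━━━━━━━━━━━━━━━━━━━━━
                                    ┃█mail,amount,stat
                                    ┃carol43@example.c
                                    ┃jack41@example.co
                                    ┃ivy21@example.com
                                    ┃dave3@example.com
                                    ┃eve22@example.com
                                    ┃alice56@example.c
                                    ┃bob62@example.com
                                    ┃frank38@example.c
                                    ┃ivy68@example.com
                                    ┗━━━━━━━━━━━━━━━━━
                                                      


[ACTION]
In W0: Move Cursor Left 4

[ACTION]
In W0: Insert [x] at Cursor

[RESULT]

                                                      
                             ┏━━━━━━━━━━━━━━━━━━━━━━━━
                             ┃ Sokoban                
                             ┠────────────────────────
                             ┃██████                  
                             ┃█@□ ◎█                  
                             ┃█ █  █                  
                             ┃█  █◎█                  
                             ┃█   □█                  
                             ┃██████                  
                             ┗━━━━━━━━━━━━━━━━━━━━━━━━
                                    ┃x█mail,amount,sta
                                    ┃carol43@example.c
                                    ┃jack41@example.co
                                    ┃ivy21@example.com
                                    ┃dave3@example.com
                                    ┃eve22@example.com
                                    ┃alice56@example.c
                                    ┃bob62@example.com
                                    ┃frank38@example.c
                                    ┃ivy68@example.com
                                    ┗━━━━━━━━━━━━━━━━━
                                                      


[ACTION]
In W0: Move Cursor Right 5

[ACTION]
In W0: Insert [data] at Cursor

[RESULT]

                                                      
                             ┏━━━━━━━━━━━━━━━━━━━━━━━━
                             ┃ Sokoban                
                             ┠────────────────────────
                             ┃██████                  
                             ┃█@□ ◎█                  
                             ┃█ █  █                  
                             ┃█  █◎█                  
                             ┃█   □█                  
                             ┃██████                  
                             ┗━━━━━━━━━━━━━━━━━━━━━━━━
                                    ┃xemaildata█amount
                                    ┃carol43@example.c
                                    ┃jack41@example.co
                                    ┃ivy21@example.com
                                    ┃dave3@example.com
                                    ┃eve22@example.com
                                    ┃alice56@example.c
                                    ┃bob62@example.com
                                    ┃frank38@example.c
                                    ┃ivy68@example.com
                                    ┗━━━━━━━━━━━━━━━━━
                                                      


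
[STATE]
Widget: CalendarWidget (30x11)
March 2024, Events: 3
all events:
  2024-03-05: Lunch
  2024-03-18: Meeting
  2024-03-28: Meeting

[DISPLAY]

          March 2024          
Mo Tu We Th Fr Sa Su          
             1  2  3          
 4  5*  6  7  8  9 10         
11 12 13 14 15 16 17          
18* 19 20 21 22 23 24         
25 26 27 28* 29 30 31         
                              
                              
                              
                              


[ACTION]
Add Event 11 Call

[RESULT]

          March 2024          
Mo Tu We Th Fr Sa Su          
             1  2  3          
 4  5*  6  7  8  9 10         
11* 12 13 14 15 16 17         
18* 19 20 21 22 23 24         
25 26 27 28* 29 30 31         
                              
                              
                              
                              


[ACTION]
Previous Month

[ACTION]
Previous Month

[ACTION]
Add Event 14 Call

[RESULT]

         January 2024         
Mo Tu We Th Fr Sa Su          
 1  2  3  4  5  6  7          
 8  9 10 11 12 13 14*         
15 16 17 18 19 20 21          
22 23 24 25 26 27 28          
29 30 31                      
                              
                              
                              
                              


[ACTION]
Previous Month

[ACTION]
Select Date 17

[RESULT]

        December 2023         
Mo Tu We Th Fr Sa Su          
             1  2  3          
 4  5  6  7  8  9 10          
11 12 13 14 15 16 [17]        
18 19 20 21 22 23 24          
25 26 27 28 29 30 31          
                              
                              
                              
                              


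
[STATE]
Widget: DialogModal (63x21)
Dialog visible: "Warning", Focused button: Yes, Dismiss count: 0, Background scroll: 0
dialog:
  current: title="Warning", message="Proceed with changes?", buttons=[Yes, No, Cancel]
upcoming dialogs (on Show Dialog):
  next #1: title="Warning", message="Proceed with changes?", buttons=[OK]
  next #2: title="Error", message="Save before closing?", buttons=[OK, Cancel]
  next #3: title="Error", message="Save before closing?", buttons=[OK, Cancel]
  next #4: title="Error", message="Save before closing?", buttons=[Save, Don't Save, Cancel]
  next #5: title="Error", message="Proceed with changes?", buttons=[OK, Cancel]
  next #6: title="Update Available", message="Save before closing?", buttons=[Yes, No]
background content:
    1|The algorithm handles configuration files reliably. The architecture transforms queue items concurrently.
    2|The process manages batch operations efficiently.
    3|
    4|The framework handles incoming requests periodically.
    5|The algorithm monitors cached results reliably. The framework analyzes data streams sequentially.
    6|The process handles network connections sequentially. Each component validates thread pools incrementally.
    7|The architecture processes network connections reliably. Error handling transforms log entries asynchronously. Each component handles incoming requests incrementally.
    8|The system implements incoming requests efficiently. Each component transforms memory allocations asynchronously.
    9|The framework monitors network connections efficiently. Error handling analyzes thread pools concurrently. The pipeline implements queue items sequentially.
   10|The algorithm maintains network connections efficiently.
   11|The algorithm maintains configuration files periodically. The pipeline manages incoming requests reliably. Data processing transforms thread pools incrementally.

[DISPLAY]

The algorithm handles configuration files reliably. The archite
The process manages batch operations efficiently.              
                                                               
The framework handles incoming requests periodically.          
The algorithm monitors cached results reliably. The framework a
The process handles network connections sequentially. Each comp
The architecture processes network connections reliably. Error 
The system implements incoming requests efficiently. Each compo
The framework monit┌───────────────────────┐fficiently. Error h
The algorithm maint│        Warning        │efficiently.       
The algorithm maint│ Proceed with changes? │periodically. The p
                   │  [Yes]  No   Cancel   │                   
                   └───────────────────────┘                   
                                                               
                                                               
                                                               
                                                               
                                                               
                                                               
                                                               
                                                               


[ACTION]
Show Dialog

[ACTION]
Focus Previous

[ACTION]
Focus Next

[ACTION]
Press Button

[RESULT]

The algorithm handles configuration files reliably. The archite
The process manages batch operations efficiently.              
                                                               
The framework handles incoming requests periodically.          
The algorithm monitors cached results reliably. The framework a
The process handles network connections sequentially. Each comp
The architecture processes network connections reliably. Error 
The system implements incoming requests efficiently. Each compo
The framework monitors network connections efficiently. Error h
The algorithm maintains network connections efficiently.       
The algorithm maintains configuration files periodically. The p
                                                               
                                                               
                                                               
                                                               
                                                               
                                                               
                                                               
                                                               
                                                               
                                                               


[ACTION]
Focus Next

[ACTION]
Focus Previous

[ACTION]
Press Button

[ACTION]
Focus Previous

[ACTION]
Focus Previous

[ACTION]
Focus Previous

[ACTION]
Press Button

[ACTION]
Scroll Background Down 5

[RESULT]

The process handles network connections sequentially. Each comp
The architecture processes network connections reliably. Error 
The system implements incoming requests efficiently. Each compo
The framework monitors network connections efficiently. Error h
The algorithm maintains network connections efficiently.       
The algorithm maintains configuration files periodically. The p
                                                               
                                                               
                                                               
                                                               
                                                               
                                                               
                                                               
                                                               
                                                               
                                                               
                                                               
                                                               
                                                               
                                                               
                                                               


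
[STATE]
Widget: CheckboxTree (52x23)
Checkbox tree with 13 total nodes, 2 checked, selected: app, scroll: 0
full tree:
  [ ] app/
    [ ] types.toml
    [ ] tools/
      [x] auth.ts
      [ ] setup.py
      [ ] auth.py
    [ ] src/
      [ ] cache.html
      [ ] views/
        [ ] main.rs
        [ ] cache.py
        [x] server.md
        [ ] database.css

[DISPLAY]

>[-] app/                                           
   [ ] types.toml                                   
   [-] tools/                                       
     [x] auth.ts                                    
     [ ] setup.py                                   
     [ ] auth.py                                    
   [-] src/                                         
     [ ] cache.html                                 
     [-] views/                                     
       [ ] main.rs                                  
       [ ] cache.py                                 
       [x] server.md                                
       [ ] database.css                             
                                                    
                                                    
                                                    
                                                    
                                                    
                                                    
                                                    
                                                    
                                                    
                                                    


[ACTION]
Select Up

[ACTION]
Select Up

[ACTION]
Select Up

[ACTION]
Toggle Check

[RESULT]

>[x] app/                                           
   [x] types.toml                                   
   [x] tools/                                       
     [x] auth.ts                                    
     [x] setup.py                                   
     [x] auth.py                                    
   [x] src/                                         
     [x] cache.html                                 
     [x] views/                                     
       [x] main.rs                                  
       [x] cache.py                                 
       [x] server.md                                
       [x] database.css                             
                                                    
                                                    
                                                    
                                                    
                                                    
                                                    
                                                    
                                                    
                                                    
                                                    


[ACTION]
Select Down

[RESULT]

 [x] app/                                           
>  [x] types.toml                                   
   [x] tools/                                       
     [x] auth.ts                                    
     [x] setup.py                                   
     [x] auth.py                                    
   [x] src/                                         
     [x] cache.html                                 
     [x] views/                                     
       [x] main.rs                                  
       [x] cache.py                                 
       [x] server.md                                
       [x] database.css                             
                                                    
                                                    
                                                    
                                                    
                                                    
                                                    
                                                    
                                                    
                                                    
                                                    


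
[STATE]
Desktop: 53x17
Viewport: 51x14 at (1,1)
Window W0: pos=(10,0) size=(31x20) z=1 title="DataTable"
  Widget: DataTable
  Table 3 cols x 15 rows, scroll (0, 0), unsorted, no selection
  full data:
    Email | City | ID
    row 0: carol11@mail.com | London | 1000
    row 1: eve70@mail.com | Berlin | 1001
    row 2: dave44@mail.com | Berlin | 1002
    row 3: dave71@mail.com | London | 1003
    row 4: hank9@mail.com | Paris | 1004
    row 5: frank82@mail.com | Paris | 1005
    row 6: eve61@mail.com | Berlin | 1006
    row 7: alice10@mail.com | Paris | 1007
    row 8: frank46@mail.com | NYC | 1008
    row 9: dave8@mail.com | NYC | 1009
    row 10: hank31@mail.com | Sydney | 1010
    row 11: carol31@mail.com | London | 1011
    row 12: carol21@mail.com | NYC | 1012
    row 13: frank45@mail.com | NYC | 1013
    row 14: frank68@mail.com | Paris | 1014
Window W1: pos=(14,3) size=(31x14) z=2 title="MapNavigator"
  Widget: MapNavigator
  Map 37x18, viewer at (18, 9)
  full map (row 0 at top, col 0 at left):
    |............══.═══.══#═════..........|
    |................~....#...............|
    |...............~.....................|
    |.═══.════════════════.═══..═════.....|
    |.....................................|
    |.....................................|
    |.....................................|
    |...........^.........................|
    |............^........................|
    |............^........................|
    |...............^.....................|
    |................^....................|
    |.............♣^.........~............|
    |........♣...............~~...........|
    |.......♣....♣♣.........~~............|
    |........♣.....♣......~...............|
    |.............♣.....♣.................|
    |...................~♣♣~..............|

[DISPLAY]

         ┃ DataTable                   ┃           
         ┠─────────────────────────────┨           
         ┃Ema┏━━━━━━━━━━━━━━━━━━━━━━━━━━━━━┓       
         ┃───┃ MapNavigator                ┃       
         ┃car┠─────────────────────────────┨       
         ┃eve┃.............................┃       
         ┃dav┃.............................┃       
         ┃dav┃.............................┃       
         ┃han┃.......^.....................┃       
         ┃fra┃........^....................┃       
         ┃eve┃........^.....@..............┃       
         ┃ali┃...........^.................┃       
         ┃fra┃............^................┃       
         ┃dav┃.........♣^.........~........┃       


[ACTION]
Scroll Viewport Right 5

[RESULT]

        ┃ DataTable                   ┃            
        ┠─────────────────────────────┨            
        ┃Ema┏━━━━━━━━━━━━━━━━━━━━━━━━━━━━━┓        
        ┃───┃ MapNavigator                ┃        
        ┃car┠─────────────────────────────┨        
        ┃eve┃.............................┃        
        ┃dav┃.............................┃        
        ┃dav┃.............................┃        
        ┃han┃.......^.....................┃        
        ┃fra┃........^....................┃        
        ┃eve┃........^.....@..............┃        
        ┃ali┃...........^.................┃        
        ┃fra┃............^................┃        
        ┃dav┃.........♣^.........~........┃        


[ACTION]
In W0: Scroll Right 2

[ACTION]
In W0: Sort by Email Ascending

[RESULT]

        ┃ DataTable                   ┃            
        ┠─────────────────────────────┨            
        ┃Ema┏━━━━━━━━━━━━━━━━━━━━━━━━━━━━━┓        
        ┃───┃ MapNavigator                ┃        
        ┃ali┠─────────────────────────────┨        
        ┃car┃.............................┃        
        ┃car┃.............................┃        
        ┃car┃.............................┃        
        ┃dav┃.......^.....................┃        
        ┃dav┃........^....................┃        
        ┃dav┃........^.....@..............┃        
        ┃eve┃...........^.................┃        
        ┃eve┃............^................┃        
        ┃fra┃.........♣^.........~........┃        


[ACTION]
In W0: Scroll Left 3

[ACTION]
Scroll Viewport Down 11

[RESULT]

        ┃Ema┏━━━━━━━━━━━━━━━━━━━━━━━━━━━━━┓        
        ┃───┃ MapNavigator                ┃        
        ┃ali┠─────────────────────────────┨        
        ┃car┃.............................┃        
        ┃car┃.............................┃        
        ┃car┃.............................┃        
        ┃dav┃.......^.....................┃        
        ┃dav┃........^....................┃        
        ┃dav┃........^.....@..............┃        
        ┃eve┃...........^.................┃        
        ┃eve┃............^................┃        
        ┃fra┃.........♣^.........~........┃        
        ┃fra┃....♣...............~~.......┃        
        ┃fra┗━━━━━━━━━━━━━━━━━━━━━━━━━━━━━┛        


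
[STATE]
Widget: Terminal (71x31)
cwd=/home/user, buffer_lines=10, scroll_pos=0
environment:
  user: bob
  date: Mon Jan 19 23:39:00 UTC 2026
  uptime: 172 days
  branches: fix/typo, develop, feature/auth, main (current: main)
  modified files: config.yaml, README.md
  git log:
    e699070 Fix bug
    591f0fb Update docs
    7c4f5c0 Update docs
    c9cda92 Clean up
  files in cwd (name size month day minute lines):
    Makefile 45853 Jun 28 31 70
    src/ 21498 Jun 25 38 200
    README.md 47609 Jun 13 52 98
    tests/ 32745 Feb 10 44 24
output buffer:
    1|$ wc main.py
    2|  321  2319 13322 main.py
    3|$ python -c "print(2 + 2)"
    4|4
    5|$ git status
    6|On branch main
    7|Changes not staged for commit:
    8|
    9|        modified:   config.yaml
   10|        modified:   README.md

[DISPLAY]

$ wc main.py                                                           
  321  2319 13322 main.py                                              
$ python -c "print(2 + 2)"                                             
4                                                                      
$ git status                                                           
On branch main                                                         
Changes not staged for commit:                                         
                                                                       
        modified:   config.yaml                                        
        modified:   README.md                                          
$ █                                                                    
                                                                       
                                                                       
                                                                       
                                                                       
                                                                       
                                                                       
                                                                       
                                                                       
                                                                       
                                                                       
                                                                       
                                                                       
                                                                       
                                                                       
                                                                       
                                                                       
                                                                       
                                                                       
                                                                       
                                                                       


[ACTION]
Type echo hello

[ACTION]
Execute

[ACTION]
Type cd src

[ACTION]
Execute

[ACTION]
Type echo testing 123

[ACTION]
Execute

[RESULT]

$ wc main.py                                                           
  321  2319 13322 main.py                                              
$ python -c "print(2 + 2)"                                             
4                                                                      
$ git status                                                           
On branch main                                                         
Changes not staged for commit:                                         
                                                                       
        modified:   config.yaml                                        
        modified:   README.md                                          
$ echo hello                                                           
hello                                                                  
$ cd src                                                               
                                                                       
$ echo testing 123                                                     
testing 123                                                            
$ █                                                                    
                                                                       
                                                                       
                                                                       
                                                                       
                                                                       
                                                                       
                                                                       
                                                                       
                                                                       
                                                                       
                                                                       
                                                                       
                                                                       
                                                                       
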